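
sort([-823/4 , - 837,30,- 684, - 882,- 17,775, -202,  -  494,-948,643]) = [ - 948,  -  882, - 837, - 684,- 494, - 823/4, - 202,  -  17, 30,643, 775]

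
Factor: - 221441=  - 11^1*41^1 * 491^1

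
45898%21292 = 3314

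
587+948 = 1535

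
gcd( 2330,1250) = 10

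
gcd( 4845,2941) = 17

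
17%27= 17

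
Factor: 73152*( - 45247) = -2^6*3^2 * 127^1  *45247^1 = - 3309908544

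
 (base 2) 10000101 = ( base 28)4l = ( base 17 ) 7E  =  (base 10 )133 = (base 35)3s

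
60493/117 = 517 + 4/117 = 517.03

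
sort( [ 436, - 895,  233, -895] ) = [ - 895, - 895,233,436] 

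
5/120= 1/24 = 0.04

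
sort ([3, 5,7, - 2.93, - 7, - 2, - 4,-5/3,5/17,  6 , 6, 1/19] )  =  [-7, - 4, - 2.93, - 2, - 5/3, 1/19, 5/17, 3, 5 , 6,6,  7] 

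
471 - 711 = -240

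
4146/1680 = 2 + 131/280 = 2.47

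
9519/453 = 21 + 2/151 = 21.01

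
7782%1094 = 124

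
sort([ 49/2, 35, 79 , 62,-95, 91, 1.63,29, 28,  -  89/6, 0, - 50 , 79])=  [ - 95 , - 50,-89/6 , 0, 1.63,  49/2,28, 29, 35,62, 79 , 79,  91 ]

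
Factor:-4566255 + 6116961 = 2^1*3^1*17^1* 23^1*661^1  =  1550706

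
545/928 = 545/928 =0.59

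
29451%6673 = 2759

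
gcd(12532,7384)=52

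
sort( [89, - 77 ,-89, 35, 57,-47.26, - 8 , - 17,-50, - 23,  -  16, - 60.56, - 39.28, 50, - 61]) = [  -  89, - 77,-61,  -  60.56 , - 50,-47.26,-39.28,  -  23,-17,-16, - 8,35, 50, 57,89 ]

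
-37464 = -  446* 84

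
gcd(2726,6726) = 2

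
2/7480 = 1/3740= 0.00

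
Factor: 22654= 2^1*47^1*  241^1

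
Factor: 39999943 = 39999943^1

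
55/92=55/92 = 0.60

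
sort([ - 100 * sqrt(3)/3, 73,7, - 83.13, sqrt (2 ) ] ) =[ - 83.13, - 100*sqrt(3 )/3, sqrt( 2 ),7, 73]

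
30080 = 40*752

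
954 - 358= 596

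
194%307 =194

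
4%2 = 0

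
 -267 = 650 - 917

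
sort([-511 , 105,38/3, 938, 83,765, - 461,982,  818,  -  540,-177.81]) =[ - 540 , - 511,  -  461,-177.81 , 38/3,83, 105,765, 818, 938 , 982 ] 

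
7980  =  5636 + 2344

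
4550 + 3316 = 7866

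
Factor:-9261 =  - 3^3*7^3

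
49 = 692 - 643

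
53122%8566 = 1726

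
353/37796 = 353/37796 = 0.01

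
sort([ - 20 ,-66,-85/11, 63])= [ - 66  , - 20,- 85/11,  63 ]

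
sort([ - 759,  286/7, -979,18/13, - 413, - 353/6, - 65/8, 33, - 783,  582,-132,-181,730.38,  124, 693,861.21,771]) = [ - 979, - 783, - 759,-413, - 181, - 132, - 353/6 , - 65/8,18/13,33 , 286/7,  124, 582,693, 730.38,771, 861.21]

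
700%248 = 204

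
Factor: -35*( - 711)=3^2*5^1*7^1*79^1 = 24885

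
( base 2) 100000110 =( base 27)9J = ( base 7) 523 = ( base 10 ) 262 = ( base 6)1114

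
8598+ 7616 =16214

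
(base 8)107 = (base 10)71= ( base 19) 3e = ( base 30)2B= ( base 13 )56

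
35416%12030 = 11356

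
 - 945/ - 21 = 45 + 0/1= 45.00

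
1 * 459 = 459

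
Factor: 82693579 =23^1*829^1*4337^1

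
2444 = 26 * 94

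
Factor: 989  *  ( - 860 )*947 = -2^2 * 5^1*23^1*43^2*947^1 = - 805461380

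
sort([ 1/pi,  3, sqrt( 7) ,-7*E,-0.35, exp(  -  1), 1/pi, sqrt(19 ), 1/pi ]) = [ - 7*E, - 0.35,  1/pi , 1/pi, 1/pi , exp( - 1 ),sqrt(7),  3, sqrt ( 19)]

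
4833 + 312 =5145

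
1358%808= 550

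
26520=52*510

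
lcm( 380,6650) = 13300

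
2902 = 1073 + 1829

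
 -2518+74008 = 71490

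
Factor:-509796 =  - 2^2*3^2*7^2*17^2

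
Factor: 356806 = 2^1*178403^1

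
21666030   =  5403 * 4010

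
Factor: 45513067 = 23^1*193^1*10253^1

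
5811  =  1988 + 3823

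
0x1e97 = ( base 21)hfj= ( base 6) 100131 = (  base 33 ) 76A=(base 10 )7831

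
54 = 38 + 16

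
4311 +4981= 9292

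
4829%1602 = 23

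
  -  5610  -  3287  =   - 8897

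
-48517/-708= 48517/708 = 68.53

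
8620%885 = 655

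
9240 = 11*840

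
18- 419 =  - 401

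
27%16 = 11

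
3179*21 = 66759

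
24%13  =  11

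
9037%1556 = 1257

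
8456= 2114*4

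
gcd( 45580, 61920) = 860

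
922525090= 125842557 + 796682533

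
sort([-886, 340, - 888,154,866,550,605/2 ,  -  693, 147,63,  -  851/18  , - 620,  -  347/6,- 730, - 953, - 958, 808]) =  [ - 958, -953,-888, - 886, - 730, - 693,-620, - 347/6, - 851/18,63 , 147,154,605/2,340,550,808,866]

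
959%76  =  47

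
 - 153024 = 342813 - 495837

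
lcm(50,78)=1950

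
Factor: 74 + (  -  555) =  - 13^1*37^1 = -  481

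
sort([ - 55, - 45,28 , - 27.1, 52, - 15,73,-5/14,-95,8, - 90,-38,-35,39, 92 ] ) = [ - 95, - 90,  -  55 , - 45, - 38, - 35, - 27.1,-15, - 5/14,8 , 28,39,52, 73, 92]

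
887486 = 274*3239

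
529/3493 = 529/3493 = 0.15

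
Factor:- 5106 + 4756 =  - 2^1*5^2*7^1 = - 350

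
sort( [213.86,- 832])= [ - 832, 213.86]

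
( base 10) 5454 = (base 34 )4OE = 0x154e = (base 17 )11ee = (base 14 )1DB8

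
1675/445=3+68/89 =3.76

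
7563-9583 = -2020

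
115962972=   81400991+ 34561981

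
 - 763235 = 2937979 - 3701214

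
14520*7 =101640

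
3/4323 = 1/1441 = 0.00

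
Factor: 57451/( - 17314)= - 2^ (- 1)*11^( - 1)*73^1=- 73/22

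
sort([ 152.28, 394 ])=[ 152.28,394]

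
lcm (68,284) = 4828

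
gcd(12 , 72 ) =12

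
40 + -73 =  - 33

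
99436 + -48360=51076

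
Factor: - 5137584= - 2^4*3^1 *107033^1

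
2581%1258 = 65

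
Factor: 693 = 3^2*7^1*11^1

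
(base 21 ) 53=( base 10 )108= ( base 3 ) 11000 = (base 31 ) 3f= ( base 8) 154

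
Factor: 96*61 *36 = 2^7*3^3 * 61^1 = 210816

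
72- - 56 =128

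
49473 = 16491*3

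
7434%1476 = 54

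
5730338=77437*74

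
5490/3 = 1830 = 1830.00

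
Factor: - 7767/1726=  -  9/2=- 2^ ( - 1)*3^2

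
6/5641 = 6/5641 = 0.00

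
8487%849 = 846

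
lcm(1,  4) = 4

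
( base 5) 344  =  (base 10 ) 99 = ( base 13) 78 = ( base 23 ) 47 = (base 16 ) 63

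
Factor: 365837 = 365837^1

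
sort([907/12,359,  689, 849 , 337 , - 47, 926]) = [ - 47,907/12, 337, 359,689 , 849, 926] 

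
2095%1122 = 973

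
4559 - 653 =3906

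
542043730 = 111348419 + 430695311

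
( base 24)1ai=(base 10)834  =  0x342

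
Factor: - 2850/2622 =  - 5^2*23^( -1 ) = - 25/23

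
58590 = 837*70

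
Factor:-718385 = - 5^1*143677^1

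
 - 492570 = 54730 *( - 9 ) 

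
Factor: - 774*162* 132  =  -16551216   =  - 2^4*3^7* 11^1*43^1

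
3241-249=2992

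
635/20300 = 127/4060  =  0.03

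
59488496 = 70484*844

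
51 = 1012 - 961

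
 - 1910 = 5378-7288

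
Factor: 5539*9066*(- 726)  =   - 36457232724= -  2^2*3^2 *11^2*29^1*191^1 * 1511^1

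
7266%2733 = 1800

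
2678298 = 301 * 8898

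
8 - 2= 6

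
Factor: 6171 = 3^1*11^2*17^1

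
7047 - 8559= -1512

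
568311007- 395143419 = 173167588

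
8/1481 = 8/1481 = 0.01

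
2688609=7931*339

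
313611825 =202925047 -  - 110686778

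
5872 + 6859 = 12731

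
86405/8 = 86405/8 = 10800.62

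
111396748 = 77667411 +33729337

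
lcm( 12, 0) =0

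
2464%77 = 0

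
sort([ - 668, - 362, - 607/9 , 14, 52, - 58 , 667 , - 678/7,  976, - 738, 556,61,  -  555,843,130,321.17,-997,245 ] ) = [-997, - 738, - 668,-555,-362, - 678/7, - 607/9, -58,  14,  52, 61,  130,  245,321.17, 556,667, 843 , 976]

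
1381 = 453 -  - 928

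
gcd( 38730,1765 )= 5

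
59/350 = 59/350 = 0.17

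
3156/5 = 3156/5 = 631.20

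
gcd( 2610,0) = 2610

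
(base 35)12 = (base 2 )100101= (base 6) 101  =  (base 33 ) 14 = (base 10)37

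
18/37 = 18/37 = 0.49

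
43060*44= 1894640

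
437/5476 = 437/5476=0.08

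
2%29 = 2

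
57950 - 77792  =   - 19842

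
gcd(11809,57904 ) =7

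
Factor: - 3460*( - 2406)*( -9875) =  - 82207005000 = - 2^3*3^1 * 5^4 * 79^1 * 173^1*401^1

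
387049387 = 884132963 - 497083576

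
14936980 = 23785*628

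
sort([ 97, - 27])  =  [ - 27,  97] 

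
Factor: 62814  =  2^1*3^1  *  19^2 * 29^1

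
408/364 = 102/91 = 1.12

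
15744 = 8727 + 7017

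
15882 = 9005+6877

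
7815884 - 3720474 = 4095410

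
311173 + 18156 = 329329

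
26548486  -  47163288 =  - 20614802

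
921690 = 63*14630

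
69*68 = 4692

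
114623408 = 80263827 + 34359581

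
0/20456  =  0 = 0.00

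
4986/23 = 216  +  18/23= 216.78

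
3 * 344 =1032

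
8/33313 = 8/33313= 0.00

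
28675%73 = 59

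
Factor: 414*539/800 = 2^( - 4) *3^2*5^( - 2) * 7^2 * 11^1*23^1 = 111573/400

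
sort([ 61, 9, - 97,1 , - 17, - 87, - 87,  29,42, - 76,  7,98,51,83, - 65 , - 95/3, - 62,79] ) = [ - 97, - 87, - 87, - 76,  -  65, - 62, - 95/3, - 17, 1,7,9, 29, 42, 51,61,79,83, 98] 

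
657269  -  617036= 40233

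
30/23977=30/23977 = 0.00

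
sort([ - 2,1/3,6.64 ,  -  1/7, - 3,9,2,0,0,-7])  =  [-7, - 3,  -  2, - 1/7, 0,0,1/3, 2,6.64, 9]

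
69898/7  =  9985+3/7= 9985.43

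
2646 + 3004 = 5650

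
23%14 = 9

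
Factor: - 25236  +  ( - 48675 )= - 73911 = -  3^1*71^1*347^1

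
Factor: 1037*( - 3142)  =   - 3258254  =  - 2^1*17^1*61^1 * 1571^1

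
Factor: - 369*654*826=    - 2^2 * 3^3*7^1 * 41^1*59^1*109^1=- 199335276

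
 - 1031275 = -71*14525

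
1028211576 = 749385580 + 278825996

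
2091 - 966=1125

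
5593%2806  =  2787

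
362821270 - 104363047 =258458223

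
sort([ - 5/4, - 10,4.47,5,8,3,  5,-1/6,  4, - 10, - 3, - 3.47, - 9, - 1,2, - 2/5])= [ - 10,- 10, -9, - 3.47, - 3,-5/4,-1, - 2/5, - 1/6,2, 3, 4,4.47, 5,5, 8]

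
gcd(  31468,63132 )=4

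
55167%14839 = 10650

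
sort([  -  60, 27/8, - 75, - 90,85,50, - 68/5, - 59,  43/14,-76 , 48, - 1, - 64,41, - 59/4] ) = [-90,-76, - 75,- 64, - 60,-59, - 59/4, - 68/5,-1  ,  43/14, 27/8,41,48,50,85 ] 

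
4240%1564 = 1112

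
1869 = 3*623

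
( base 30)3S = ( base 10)118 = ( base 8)166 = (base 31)3p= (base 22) 58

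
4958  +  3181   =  8139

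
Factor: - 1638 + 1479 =-159= - 3^1*53^1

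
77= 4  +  73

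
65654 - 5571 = 60083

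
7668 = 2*3834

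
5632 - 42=5590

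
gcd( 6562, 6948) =386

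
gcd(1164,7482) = 6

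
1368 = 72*19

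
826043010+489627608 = 1315670618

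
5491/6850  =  5491/6850 = 0.80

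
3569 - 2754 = 815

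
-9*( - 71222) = 640998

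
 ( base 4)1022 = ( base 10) 74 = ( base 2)1001010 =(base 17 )46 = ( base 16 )4a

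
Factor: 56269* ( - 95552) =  - 5376615488= -2^6*1493^1 * 56269^1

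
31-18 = 13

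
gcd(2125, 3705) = 5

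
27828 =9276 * 3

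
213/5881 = 213/5881  =  0.04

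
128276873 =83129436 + 45147437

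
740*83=61420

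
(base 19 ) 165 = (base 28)H4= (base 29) GG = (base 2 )111100000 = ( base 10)480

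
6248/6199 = 6248/6199 = 1.01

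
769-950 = - 181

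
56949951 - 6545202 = 50404749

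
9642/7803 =1 + 613/2601 = 1.24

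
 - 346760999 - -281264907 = - 65496092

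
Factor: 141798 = 2^1*3^1*23633^1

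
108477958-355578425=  - 247100467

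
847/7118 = 847/7118= 0.12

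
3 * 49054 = 147162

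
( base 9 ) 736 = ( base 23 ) 132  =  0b1001011000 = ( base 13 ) 372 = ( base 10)600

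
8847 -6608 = 2239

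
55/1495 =11/299  =  0.04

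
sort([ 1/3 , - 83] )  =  [ - 83 , 1/3 ] 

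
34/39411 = 34/39411 = 0.00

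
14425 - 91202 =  -76777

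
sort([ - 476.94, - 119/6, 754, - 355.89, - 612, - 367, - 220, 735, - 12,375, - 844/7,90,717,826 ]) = [  -  612,  -  476.94, - 367, - 355.89, - 220, - 844/7, - 119/6, - 12,90,  375,717,735,754,  826]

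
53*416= 22048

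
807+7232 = 8039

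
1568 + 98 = 1666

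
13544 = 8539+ 5005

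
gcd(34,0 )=34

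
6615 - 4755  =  1860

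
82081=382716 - 300635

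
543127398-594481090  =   - 51353692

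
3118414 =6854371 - 3735957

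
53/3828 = 53/3828 = 0.01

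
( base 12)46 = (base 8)66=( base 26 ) 22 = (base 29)1p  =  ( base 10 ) 54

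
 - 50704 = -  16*3169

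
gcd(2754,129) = 3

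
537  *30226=16231362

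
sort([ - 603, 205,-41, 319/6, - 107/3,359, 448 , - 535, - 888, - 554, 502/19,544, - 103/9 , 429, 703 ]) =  [ - 888 , - 603, - 554,-535, - 41,  -  107/3, - 103/9,502/19,319/6,205 , 359,429, 448, 544,  703] 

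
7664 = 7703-39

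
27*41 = 1107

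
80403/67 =1200 + 3/67  =  1200.04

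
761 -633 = 128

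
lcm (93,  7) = 651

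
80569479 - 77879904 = 2689575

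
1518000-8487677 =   -  6969677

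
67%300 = 67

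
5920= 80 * 74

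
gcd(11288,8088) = 8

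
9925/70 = 1985/14 = 141.79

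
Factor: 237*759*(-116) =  - 2^2*3^2*11^1 * 23^1 * 29^1*79^1 = - 20866428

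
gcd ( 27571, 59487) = 79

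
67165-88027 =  - 20862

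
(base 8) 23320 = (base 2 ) 10011011010000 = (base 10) 9936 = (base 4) 2123100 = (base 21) 11B3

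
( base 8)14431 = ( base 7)24506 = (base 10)6425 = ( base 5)201200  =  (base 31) 6l8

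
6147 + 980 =7127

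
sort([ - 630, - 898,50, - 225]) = [- 898 ,-630, - 225 , 50 ]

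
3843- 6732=- 2889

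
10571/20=10571/20 = 528.55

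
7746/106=3873/53 =73.08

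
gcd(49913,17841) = 19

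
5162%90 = 32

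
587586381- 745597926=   -  158011545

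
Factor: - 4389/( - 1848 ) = 19/8 = 2^( - 3)*19^1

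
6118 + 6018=12136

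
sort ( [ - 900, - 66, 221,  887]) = [ - 900, - 66, 221, 887]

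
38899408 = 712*54634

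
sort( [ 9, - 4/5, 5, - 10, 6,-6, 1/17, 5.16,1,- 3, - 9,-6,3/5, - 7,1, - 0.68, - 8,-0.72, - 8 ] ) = [ - 10, - 9, - 8,-8,  -  7, - 6, - 6, - 3, - 4/5,-0.72, - 0.68, 1/17,3/5,1, 1, 5, 5.16, 6,9]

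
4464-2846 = 1618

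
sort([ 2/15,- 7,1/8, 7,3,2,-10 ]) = [-10,- 7, 1/8,2/15, 2,3, 7]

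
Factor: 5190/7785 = 2^1*3^ ( - 1) =2/3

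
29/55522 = 29/55522=0.00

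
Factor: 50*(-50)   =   - 2^2*5^4  =  - 2500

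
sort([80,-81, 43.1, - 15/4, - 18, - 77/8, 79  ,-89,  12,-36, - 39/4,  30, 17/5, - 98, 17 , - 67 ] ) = [ - 98,-89,-81,-67, - 36 ,-18,-39/4,  -  77/8, - 15/4,17/5 , 12,17,30, 43.1, 79, 80]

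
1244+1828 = 3072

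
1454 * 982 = 1427828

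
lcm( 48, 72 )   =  144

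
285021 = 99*2879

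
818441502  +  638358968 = 1456800470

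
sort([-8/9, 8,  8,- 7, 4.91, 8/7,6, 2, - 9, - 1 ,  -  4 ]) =[-9, - 7, - 4, - 1, - 8/9, 8/7, 2 , 4.91,6, 8, 8 ]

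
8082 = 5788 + 2294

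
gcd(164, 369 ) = 41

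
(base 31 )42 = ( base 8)176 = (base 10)126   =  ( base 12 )A6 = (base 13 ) 99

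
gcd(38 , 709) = 1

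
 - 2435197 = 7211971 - 9647168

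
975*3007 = 2931825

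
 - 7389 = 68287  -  75676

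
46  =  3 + 43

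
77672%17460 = 7832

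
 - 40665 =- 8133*5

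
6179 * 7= 43253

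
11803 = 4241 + 7562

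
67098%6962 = 4440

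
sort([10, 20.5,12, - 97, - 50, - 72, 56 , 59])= [- 97,-72  , - 50,10,12, 20.5,56, 59] 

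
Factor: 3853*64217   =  3853^1*64217^1 = 247428101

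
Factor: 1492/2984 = 2^(  -  1) = 1/2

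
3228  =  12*269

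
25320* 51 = 1291320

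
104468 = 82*1274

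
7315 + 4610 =11925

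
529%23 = 0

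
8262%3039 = 2184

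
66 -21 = 45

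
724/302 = 2 + 60/151  =  2.40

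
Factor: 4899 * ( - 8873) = -3^1* 19^1 * 23^1*71^1 * 467^1=- 43468827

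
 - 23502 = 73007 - 96509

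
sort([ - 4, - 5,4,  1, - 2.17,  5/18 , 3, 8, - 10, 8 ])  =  [- 10,  -  5, - 4, - 2.17, 5/18,1,3,4, 8,8]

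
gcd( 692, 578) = 2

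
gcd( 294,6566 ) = 98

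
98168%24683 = 24119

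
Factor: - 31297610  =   - 2^1*5^1*113^1 *27697^1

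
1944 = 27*72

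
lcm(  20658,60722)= 2003826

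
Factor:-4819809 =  - 3^1 * 1606603^1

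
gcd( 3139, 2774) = 73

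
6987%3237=513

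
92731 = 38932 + 53799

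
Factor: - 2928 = -2^4*3^1*61^1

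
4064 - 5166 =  - 1102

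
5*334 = 1670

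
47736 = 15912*3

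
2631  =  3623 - 992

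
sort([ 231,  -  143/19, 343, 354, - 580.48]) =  [  -  580.48, - 143/19,231, 343, 354]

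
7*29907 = 209349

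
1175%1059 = 116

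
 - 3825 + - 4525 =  - 8350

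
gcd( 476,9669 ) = 1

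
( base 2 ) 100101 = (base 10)37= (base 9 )41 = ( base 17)23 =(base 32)15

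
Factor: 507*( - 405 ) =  - 205335=-3^5* 5^1*13^2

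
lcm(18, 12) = 36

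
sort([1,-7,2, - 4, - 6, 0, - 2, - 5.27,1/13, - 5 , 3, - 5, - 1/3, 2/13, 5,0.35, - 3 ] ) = [ - 7, - 6,-5.27, - 5, - 5, - 4,-3,  -  2, - 1/3,0,1/13,2/13,0.35,1, 2,3,5]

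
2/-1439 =- 1 + 1437/1439=- 0.00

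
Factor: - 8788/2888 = -2197/722= - 2^(-1)*13^3*19^( - 2 ) 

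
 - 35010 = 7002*( - 5 )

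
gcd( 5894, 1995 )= 7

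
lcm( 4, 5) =20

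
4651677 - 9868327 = - 5216650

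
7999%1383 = 1084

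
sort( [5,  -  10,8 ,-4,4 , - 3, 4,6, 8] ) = [ - 10,-4,  -  3, 4 , 4 , 5 , 6, 8, 8 ] 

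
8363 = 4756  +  3607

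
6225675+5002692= 11228367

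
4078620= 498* 8190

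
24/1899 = 8/633 = 0.01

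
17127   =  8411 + 8716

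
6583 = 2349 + 4234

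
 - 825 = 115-940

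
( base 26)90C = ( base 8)13720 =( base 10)6096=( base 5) 143341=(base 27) 89L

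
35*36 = 1260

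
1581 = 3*527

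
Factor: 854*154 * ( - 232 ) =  - 30511712 = -2^5*7^2 * 11^1*29^1*61^1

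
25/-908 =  -1 + 883/908 = - 0.03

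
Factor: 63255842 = 2^1*13^1*23^1*139^1*761^1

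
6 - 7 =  - 1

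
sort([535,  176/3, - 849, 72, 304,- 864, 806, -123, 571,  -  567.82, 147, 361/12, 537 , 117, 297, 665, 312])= [ - 864,  -  849, - 567.82, - 123, 361/12, 176/3, 72,  117, 147, 297,  304, 312, 535 , 537, 571, 665, 806]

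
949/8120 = 949/8120 = 0.12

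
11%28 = 11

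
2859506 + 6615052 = 9474558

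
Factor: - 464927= - 464927^1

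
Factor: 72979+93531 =2^1*5^1*16651^1 = 166510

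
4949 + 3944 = 8893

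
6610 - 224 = 6386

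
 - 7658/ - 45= 7658/45 = 170.18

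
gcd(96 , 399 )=3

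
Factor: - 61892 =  - 2^2*15473^1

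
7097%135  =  77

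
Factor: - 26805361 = -11^1*1171^1*2081^1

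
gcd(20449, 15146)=1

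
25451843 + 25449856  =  50901699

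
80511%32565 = 15381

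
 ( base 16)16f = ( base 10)367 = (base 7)1033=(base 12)267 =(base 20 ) i7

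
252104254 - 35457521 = 216646733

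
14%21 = 14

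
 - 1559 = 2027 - 3586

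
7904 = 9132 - 1228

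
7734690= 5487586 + 2247104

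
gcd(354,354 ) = 354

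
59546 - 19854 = 39692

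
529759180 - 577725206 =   -  47966026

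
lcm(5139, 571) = 5139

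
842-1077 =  - 235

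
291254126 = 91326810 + 199927316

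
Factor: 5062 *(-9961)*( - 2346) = 118291377372 =2^2 *3^1* 7^1*17^1*23^1 * 1423^1*2531^1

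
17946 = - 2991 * (-6)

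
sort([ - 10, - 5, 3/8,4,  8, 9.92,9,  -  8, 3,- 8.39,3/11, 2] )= [ - 10,- 8.39, - 8, - 5,  3/11, 3/8,2, 3, 4,  8, 9 , 9.92 ] 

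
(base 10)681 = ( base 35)jg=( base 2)1010101001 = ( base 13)405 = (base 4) 22221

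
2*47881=95762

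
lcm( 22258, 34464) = 1068384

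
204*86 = 17544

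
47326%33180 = 14146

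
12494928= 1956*6388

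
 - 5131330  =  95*( - 54014 ) 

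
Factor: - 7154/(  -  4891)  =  98/67=2^1*7^2*  67^(  -  1)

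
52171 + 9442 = 61613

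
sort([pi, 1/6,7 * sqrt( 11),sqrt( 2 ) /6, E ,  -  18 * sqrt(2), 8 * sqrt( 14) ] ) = [- 18*sqrt(2 ),1/6, sqrt( 2 ) /6, E,pi, 7*sqrt ( 11),8 * sqrt( 14)] 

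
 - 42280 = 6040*(- 7)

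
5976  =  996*6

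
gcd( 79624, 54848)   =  8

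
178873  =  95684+83189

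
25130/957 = 26 + 248/957= 26.26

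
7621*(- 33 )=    - 251493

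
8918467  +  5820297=14738764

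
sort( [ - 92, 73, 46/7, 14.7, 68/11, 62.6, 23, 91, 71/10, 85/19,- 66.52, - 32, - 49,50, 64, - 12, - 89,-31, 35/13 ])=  [ - 92, - 89, - 66.52 , - 49,-32,-31, - 12,35/13, 85/19, 68/11, 46/7, 71/10,14.7, 23,  50, 62.6, 64, 73,91]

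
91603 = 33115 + 58488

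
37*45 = 1665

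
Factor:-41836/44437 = - 2^2*37^( - 1) * 1201^( - 1) * 10459^1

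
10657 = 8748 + 1909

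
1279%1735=1279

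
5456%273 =269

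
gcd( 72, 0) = 72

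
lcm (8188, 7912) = 704168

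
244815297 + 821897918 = 1066713215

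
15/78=5/26 = 0.19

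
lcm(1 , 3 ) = 3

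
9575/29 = 330 + 5/29=330.17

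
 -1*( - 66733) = 66733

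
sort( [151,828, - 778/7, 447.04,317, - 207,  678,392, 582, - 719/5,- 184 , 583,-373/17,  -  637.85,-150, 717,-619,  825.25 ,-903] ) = [ - 903,-637.85,-619,-207,-184  ,- 150, - 719/5,-778/7, - 373/17, 151, 317, 392, 447.04, 582,583, 678, 717, 825.25, 828] 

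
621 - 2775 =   -  2154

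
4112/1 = 4112=4112.00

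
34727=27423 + 7304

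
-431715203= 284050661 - 715765864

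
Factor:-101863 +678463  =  2^3*3^1*5^2*31^2  =  576600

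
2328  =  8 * 291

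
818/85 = 9+ 53/85 =9.62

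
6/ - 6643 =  - 1 + 6637/6643 = -  0.00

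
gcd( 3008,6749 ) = 1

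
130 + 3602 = 3732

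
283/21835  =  283/21835= 0.01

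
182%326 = 182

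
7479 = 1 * 7479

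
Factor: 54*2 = 2^2 *3^3=108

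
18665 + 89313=107978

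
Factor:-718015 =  - 5^1*163^1*881^1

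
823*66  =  54318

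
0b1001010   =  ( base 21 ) 3B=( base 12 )62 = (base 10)74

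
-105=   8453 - 8558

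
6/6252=1/1042 = 0.00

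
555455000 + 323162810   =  878617810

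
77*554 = 42658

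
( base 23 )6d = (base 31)4R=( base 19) 7i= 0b10010111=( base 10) 151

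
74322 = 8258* 9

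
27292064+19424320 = 46716384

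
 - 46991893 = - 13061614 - 33930279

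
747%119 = 33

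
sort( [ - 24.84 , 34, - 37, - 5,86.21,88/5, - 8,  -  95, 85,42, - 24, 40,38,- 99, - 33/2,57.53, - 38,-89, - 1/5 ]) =[ - 99, - 95, - 89, -38, - 37, - 24.84, - 24, - 33/2, - 8, - 5, - 1/5, 88/5 , 34, 38,  40, 42, 57.53, 85 , 86.21]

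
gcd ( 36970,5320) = 10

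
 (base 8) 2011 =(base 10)1033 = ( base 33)VA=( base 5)13113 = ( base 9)1367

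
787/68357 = 787/68357 = 0.01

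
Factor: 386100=2^2*3^3*5^2*11^1*13^1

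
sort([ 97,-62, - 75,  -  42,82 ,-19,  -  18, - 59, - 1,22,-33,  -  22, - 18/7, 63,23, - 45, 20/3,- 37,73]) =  [ - 75,  -  62 ,  -  59, -45 , -42, - 37, - 33,-22 , -19,-18, - 18/7,  -  1,20/3,22, 23,  63,73,82, 97]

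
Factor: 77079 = 3^1*25693^1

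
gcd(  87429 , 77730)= 3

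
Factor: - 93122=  - 2^1*101^1*461^1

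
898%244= 166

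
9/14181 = 3/4727= 0.00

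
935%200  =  135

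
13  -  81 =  - 68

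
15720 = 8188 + 7532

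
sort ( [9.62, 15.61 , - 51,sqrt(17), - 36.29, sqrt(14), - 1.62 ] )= [ - 51 , - 36.29, - 1.62,sqrt( 14 ), sqrt(17 ), 9.62, 15.61 ] 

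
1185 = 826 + 359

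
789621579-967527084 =- 177905505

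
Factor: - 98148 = - 2^2*3^1*8179^1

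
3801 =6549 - 2748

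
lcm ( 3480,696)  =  3480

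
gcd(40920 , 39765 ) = 165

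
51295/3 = 17098 + 1/3 = 17098.33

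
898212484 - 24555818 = 873656666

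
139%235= 139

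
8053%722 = 111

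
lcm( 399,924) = 17556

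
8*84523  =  676184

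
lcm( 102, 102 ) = 102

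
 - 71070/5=-14214 = - 14214.00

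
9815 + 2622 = 12437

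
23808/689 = 23808/689 = 34.55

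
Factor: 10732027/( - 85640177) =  - 7^( - 1) * 47^1 *228341^1*12234311^( - 1)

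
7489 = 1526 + 5963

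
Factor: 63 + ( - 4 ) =59=59^1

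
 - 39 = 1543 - 1582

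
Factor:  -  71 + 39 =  - 32  =  - 2^5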